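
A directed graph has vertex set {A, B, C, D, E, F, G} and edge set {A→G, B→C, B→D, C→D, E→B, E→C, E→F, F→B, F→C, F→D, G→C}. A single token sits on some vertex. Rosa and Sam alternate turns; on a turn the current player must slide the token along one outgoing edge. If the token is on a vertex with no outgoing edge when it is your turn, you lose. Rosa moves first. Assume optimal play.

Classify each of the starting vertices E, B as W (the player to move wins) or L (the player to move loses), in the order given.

Compute win/loss labels from the base case upward. A position with no move is L. Any other position is W if it can reach an L in one move, else L.
Every edge goes from a vertex to one that appears earlier in the order D, C, B, F, G, E, A, so processing vertices in that order labels each vertex after all of its successors.
D: no outgoing edge → L
C: reaches L-position D → W
B: reaches L-position D → W
F: reaches L-position D → W
G: only reaches C(W), which is W → L
E: only reaches F(W), B(W), C(W), all W → L
A: reaches L-position G → W

E: L, B: W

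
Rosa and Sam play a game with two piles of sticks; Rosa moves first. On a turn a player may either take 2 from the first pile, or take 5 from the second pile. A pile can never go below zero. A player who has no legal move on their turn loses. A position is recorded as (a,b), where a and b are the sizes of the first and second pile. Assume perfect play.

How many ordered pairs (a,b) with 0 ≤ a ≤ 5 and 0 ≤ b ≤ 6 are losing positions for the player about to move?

24

Work bottom-up. With no move the player to move loses. Otherwise the position is W if at least one move leads to an L position for the opponent, and L if every move leads to a W.
Every move lowers a or b (never raises either), so fill the grid row by row in increasing a, and left to right within a row: each cell's successors are then already labelled.
      b=0  b=1  b=2  b=3  b=4  b=5  b=6
a=0:    L    L    L    L    L    W    W
a=1:    L    L    L    L    L    W    W
a=2:    W    W    W    W    W    L    L
a=3:    W    W    W    W    W    L    L
a=4:    L    L    L    L    L    W    W
a=5:    L    L    L    L    L    W    W
Cells with no legal move (terminal, hence L): (0,0), (0,1), (0,2), (0,3), (0,4), (1,0), (1,1), (1,2), (1,3), (1,4).
The remaining L cells, each justified by listing all of its moves:
(2,5): L (options (0,5)(W), (2,0)(W) are all W)
(2,6): L (options (0,6)(W), (2,1)(W) are all W)
(3,5): L (options (1,5)(W), (3,0)(W) are all W)
(3,6): L (options (1,6)(W), (3,1)(W) are all W)
(4,0): L (sole option (2,0)(W) is W)
(4,1): L (sole option (2,1)(W) is W)
(4,2): L (sole option (2,2)(W) is W)
(4,3): L (sole option (2,3)(W) is W)
(4,4): L (sole option (2,4)(W) is W)
(5,0): L (sole option (3,0)(W) is W)
(5,1): L (sole option (3,1)(W) is W)
(5,2): L (sole option (3,2)(W) is W)
(5,3): L (sole option (3,3)(W) is W)
(5,4): L (sole option (3,4)(W) is W)
Every other cell has at least one move into one of the L cells above, so it is W.
L cells per row: a=0: 5, a=1: 5, a=2: 2, a=3: 2, a=4: 5, a=5: 5; total 24.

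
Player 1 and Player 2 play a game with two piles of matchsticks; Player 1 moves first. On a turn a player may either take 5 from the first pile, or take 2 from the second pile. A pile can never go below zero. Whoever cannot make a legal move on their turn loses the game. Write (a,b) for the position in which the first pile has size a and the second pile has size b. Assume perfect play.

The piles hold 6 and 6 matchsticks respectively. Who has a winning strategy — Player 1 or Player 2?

Player 2 wins.

Work bottom-up. With no move the player to move loses. Otherwise the position is W if at least one move leads to an L position for the opponent, and L if every move leads to a W.
No move ever increases a pile, so every position that can arise here has a ≤ 6 and b ≤ 6; it is enough to label the cells with 0 ≤ a ≤ 6 and 0 ≤ b ≤ 6.
Every move lowers a or b (never raises either), so fill the grid row by row in increasing a, and left to right within a row: each cell's successors are then already labelled.
      b=0  b=1  b=2  b=3  b=4  b=5  b=6
a=0:    L    L    W    W    L    L    W
a=1:    L    L    W    W    L    L    W
a=2:    L    L    W    W    L    L    W
a=3:    L    L    W    W    L    L    W
a=4:    L    L    W    W    L    L    W
a=5:    W    W    L    L    W    W    L
a=6:    W    W    L    L    W    W    L
Cells with no legal move (terminal, hence L): (0,0), (0,1), (1,0), (1,1), (2,0), (2,1), (3,0), (3,1), (4,0), (4,1).
The remaining L cells, each justified by listing all of its moves:
(0,4): L (sole option (0,2)(W) is W)
(0,5): L (sole option (0,3)(W) is W)
(1,4): L (sole option (1,2)(W) is W)
(1,5): L (sole option (1,3)(W) is W)
(2,4): L (sole option (2,2)(W) is W)
(2,5): L (sole option (2,3)(W) is W)
(3,4): L (sole option (3,2)(W) is W)
(3,5): L (sole option (3,3)(W) is W)
(4,4): L (sole option (4,2)(W) is W)
(4,5): L (sole option (4,3)(W) is W)
(5,2): L (options (0,2)(W), (5,0)(W) are all W)
(5,3): L (options (0,3)(W), (5,1)(W) are all W)
(5,6): L (options (0,6)(W), (5,4)(W) are all W)
(6,2): L (options (1,2)(W), (6,0)(W) are all W)
(6,3): L (options (1,3)(W), (6,1)(W) are all W)
(6,6): L (options (1,6)(W), (6,4)(W) are all W)
Every other cell has at least one move into one of the L cells above, so it is W.
The starting position (6,6) is L: whatever Player 1 does, the opponent receives a W position.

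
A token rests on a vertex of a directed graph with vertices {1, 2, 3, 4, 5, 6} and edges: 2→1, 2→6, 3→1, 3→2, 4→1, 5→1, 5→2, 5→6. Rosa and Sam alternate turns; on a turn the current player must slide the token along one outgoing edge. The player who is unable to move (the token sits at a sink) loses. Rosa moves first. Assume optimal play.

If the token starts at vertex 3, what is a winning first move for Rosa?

Move to 1.

Positions with no move are L. A position that does have a move is losing for the player to move precisely when every available move leads to a winning position for the opponent. Fill in the labels:
Every edge goes from a vertex to one that appears earlier in the order 1, 6, 2, 5, 3, 4, so processing vertices in that order labels each vertex after all of its successors.
1: no outgoing edge → L
6: no outgoing edge → L
2: W (go to 6, an L position)
5: W (go to 6, an L position)
3: W (go to 1, an L position)
4: W (go to 1, an L position)
From 3, the L positions reachable in one move are: 1.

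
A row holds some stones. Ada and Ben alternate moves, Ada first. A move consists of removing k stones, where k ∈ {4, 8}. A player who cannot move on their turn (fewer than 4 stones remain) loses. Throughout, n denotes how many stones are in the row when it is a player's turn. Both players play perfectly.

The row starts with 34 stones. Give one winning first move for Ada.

Use the standard recursion: the mover loses at a terminal position; elsewhere, the mover wins exactly when some move hands the opponent an L position.
n=0: no move → L
n=1: no move → L
n=2: no move → L
n=3: no move → L
n=4: can move to 0, which is L ⇒ W
n=5: can move to 1, which is L ⇒ W
n=6: can move to 2, which is L ⇒ W
n=7: can move to 3, which is L ⇒ W
n=8: can move to 0, which is L ⇒ W
n=9: can move to 1, which is L ⇒ W
n=10: can move to 2, which is L ⇒ W
n=11: can move to 3, which is L ⇒ W
n=12: moves to 8(W), 4(W); every one is W ⇒ L
n=13: moves to 9(W), 5(W); every one is W ⇒ L
n=14: moves to 10(W), 6(W); every one is W ⇒ L
n=15: moves to 11(W), 7(W); every one is W ⇒ L
n=16: can move to 12, which is L ⇒ W
n=17: can move to 13, which is L ⇒ W
n=18: can move to 14, which is L ⇒ W
n=19: can move to 15, which is L ⇒ W
n=20: can move to 12, which is L ⇒ W
n=21: can move to 13, which is L ⇒ W
n=22: can move to 14, which is L ⇒ W
n=23: can move to 15, which is L ⇒ W
n=24: moves to 20(W), 16(W); every one is W ⇒ L
n=25: moves to 21(W), 17(W); every one is W ⇒ L
n=26: moves to 22(W), 18(W); every one is W ⇒ L
n=27: moves to 23(W), 19(W); every one is W ⇒ L
n=28: can move to 24, which is L ⇒ W
n=29: can move to 25, which is L ⇒ W
n=30: can move to 26, which is L ⇒ W
n=31: can move to 27, which is L ⇒ W
n=32: can move to 24, which is L ⇒ W
n=33: can move to 25, which is L ⇒ W
n=34: can move to 26, which is L ⇒ W
From 34, the L positions reachable in one move are: 26.

Remove 8, leaving 26.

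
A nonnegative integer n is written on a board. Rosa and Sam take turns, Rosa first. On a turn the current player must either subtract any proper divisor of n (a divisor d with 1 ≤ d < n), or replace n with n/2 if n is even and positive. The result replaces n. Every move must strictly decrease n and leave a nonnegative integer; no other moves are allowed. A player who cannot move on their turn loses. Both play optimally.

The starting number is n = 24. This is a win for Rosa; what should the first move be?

Move to 21.

Work bottom-up. With no move the player to move loses. Otherwise the position is W if at least one move leads to an L position for the opponent, and L if every move leads to a W.
n=0: no move → L
n=1: no move → L
n=2: reaches L-position 1 → W
n=3: only reaches 2(W), which is W → L
n=4: reaches L-position 3 → W
n=5: only reaches 4(W), which is W → L
n=6: reaches L-position 3 → W
n=7: only reaches 6(W), which is W → L
n=8: reaches L-position 7 → W
n=9: only reaches 6(W), 8(W), all W → L
n=10: reaches L-position 5 → W
n=11: only reaches 10(W), which is W → L
n=12: reaches L-position 9 → W
n=13: only reaches 12(W), which is W → L
n=14: reaches L-position 7 → W
n=15: only reaches 10(W), 12(W), 14(W), all W → L
n=16: reaches L-position 15 → W
n=17: only reaches 16(W), which is W → L
n=18: reaches L-position 9 → W
n=19: only reaches 18(W), which is W → L
n=20: reaches L-position 15 → W
n=21: only reaches 14(W), 18(W), 20(W), all W → L
n=22: reaches L-position 11 → W
n=23: only reaches 22(W), which is W → L
n=24: reaches L-position 21 → W
From 24, the L positions reachable in one move are: 21, 23. Any move reaching one of these is winning.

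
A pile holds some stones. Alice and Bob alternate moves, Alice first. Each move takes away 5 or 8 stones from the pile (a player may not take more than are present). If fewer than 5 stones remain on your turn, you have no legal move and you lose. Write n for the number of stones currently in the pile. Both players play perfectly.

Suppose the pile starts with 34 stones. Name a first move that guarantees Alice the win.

Remove 5, leaving 29.

Classify positions by backward induction: terminal positions (no move available) are L. From any other position, the mover wins iff some move reaches an L.
n=0: no move → L
n=1: no move → L
n=2: no move → L
n=3: no move → L
n=4: no move → L
n=5: W (go to 0, an L position)
n=6: W (go to 1, an L position)
n=7: W (go to 2, an L position)
n=8: W (go to 3, an L position)
n=9: W (go to 4, an L position)
n=10: W (go to 2, an L position)
n=11: W (go to 3, an L position)
n=12: W (go to 4, an L position)
n=13: L (options 8(W), 5(W) are all W)
n=14: L (options 9(W), 6(W) are all W)
n=15: L (options 10(W), 7(W) are all W)
n=16: L (options 11(W), 8(W) are all W)
n=17: L (options 12(W), 9(W) are all W)
n=18: W (go to 13, an L position)
n=19: W (go to 14, an L position)
n=20: W (go to 15, an L position)
n=21: W (go to 16, an L position)
n=22: W (go to 17, an L position)
n=23: W (go to 15, an L position)
n=24: W (go to 16, an L position)
n=25: W (go to 17, an L position)
n=26: L (options 21(W), 18(W) are all W)
n=27: L (options 22(W), 19(W) are all W)
n=28: L (options 23(W), 20(W) are all W)
n=29: L (options 24(W), 21(W) are all W)
n=30: L (options 25(W), 22(W) are all W)
n=31: W (go to 26, an L position)
n=32: W (go to 27, an L position)
n=33: W (go to 28, an L position)
n=34: W (go to 29, an L position)
From 34, the L positions reachable in one move are: 29, 26. Any move reaching one of these is winning.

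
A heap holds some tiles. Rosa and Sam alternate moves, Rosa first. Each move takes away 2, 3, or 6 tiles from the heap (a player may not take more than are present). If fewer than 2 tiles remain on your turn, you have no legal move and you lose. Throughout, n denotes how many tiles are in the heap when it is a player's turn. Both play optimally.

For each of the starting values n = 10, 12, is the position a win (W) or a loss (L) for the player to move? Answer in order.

Label each position W (a win for the player to move) or L (a loss). A position with no legal move is L; any other position is W exactly when some move reaches an L, and L when every move reaches a W.
n=0: no move → L
n=1: no move → L
n=2: →0(L), so W
n=3: →1(L), so W
n=4: →1(L), so W
n=5: →3(W), 2(W) — all W, so L
n=6: →0(L), so W
n=7: →5(L), so W
n=8: →5(L), so W
n=9: →7(W), 6(W), 3(W) — all W, so L
n=10: →8(W), 7(W), 4(W) — all W, so L
n=11: →9(L), so W
n=12: →10(L), so W

10: L, 12: W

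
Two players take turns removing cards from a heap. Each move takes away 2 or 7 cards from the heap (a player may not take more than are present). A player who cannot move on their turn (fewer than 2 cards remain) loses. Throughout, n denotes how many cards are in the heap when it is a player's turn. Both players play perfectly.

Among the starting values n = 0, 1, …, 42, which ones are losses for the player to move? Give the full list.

0, 1, 4, 5, 9, 10, 13, 14, 18, 19, 22, 23, 27, 28, 31, 32, 36, 37, 40, 41

Label each position W (a win for the player to move) or L (a loss). A position with no legal move is L; any other position is W exactly when some move reaches an L, and L when every move reaches a W.
n=0: no move → L
n=1: no move → L
n=2: can move to 0, which is L ⇒ W
n=3: can move to 1, which is L ⇒ W
n=4: the only move is to 2(W), a W ⇒ L
n=5: the only move is to 3(W), a W ⇒ L
n=6: can move to 4, which is L ⇒ W
n=7: can move to 5, which is L ⇒ W
n=8: can move to 1, which is L ⇒ W
n=9: moves to 7(W), 2(W); every one is W ⇒ L
n=10: moves to 8(W), 3(W); every one is W ⇒ L
n=11: can move to 9, which is L ⇒ W
n=12: can move to 10, which is L ⇒ W
n=13: moves to 11(W), 6(W); every one is W ⇒ L
n=14: moves to 12(W), 7(W); every one is W ⇒ L
n=15: can move to 13, which is L ⇒ W
n=16: can move to 14, which is L ⇒ W
n=17: can move to 10, which is L ⇒ W
n=18: moves to 16(W), 11(W); every one is W ⇒ L
n=19: moves to 17(W), 12(W); every one is W ⇒ L
n=20: can move to 18, which is L ⇒ W
n=21: can move to 19, which is L ⇒ W
n=22: moves to 20(W), 15(W); every one is W ⇒ L
n=23: moves to 21(W), 16(W); every one is W ⇒ L
n=24: can move to 22, which is L ⇒ W
n=25: can move to 23, which is L ⇒ W
n=26: can move to 19, which is L ⇒ W
n=27: moves to 25(W), 20(W); every one is W ⇒ L
n=28: moves to 26(W), 21(W); every one is W ⇒ L
n=29: can move to 27, which is L ⇒ W
n=30: can move to 28, which is L ⇒ W
n=31: moves to 29(W), 24(W); every one is W ⇒ L
n=32: moves to 30(W), 25(W); every one is W ⇒ L
n=33: can move to 31, which is L ⇒ W
n=34: can move to 32, which is L ⇒ W
n=35: can move to 28, which is L ⇒ W
n=36: moves to 34(W), 29(W); every one is W ⇒ L
n=37: moves to 35(W), 30(W); every one is W ⇒ L
n=38: can move to 36, which is L ⇒ W
n=39: can move to 37, which is L ⇒ W
n=40: moves to 38(W), 33(W); every one is W ⇒ L
n=41: moves to 39(W), 34(W); every one is W ⇒ L
n=42: can move to 40, which is L ⇒ W
Reading off the rows marked L gives the requested list; there are 20 such values of n.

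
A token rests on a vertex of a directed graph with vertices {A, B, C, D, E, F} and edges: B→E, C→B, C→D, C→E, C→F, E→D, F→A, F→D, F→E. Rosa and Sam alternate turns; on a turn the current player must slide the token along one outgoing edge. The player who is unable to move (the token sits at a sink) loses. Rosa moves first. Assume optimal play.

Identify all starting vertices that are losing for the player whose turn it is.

Work bottom-up. With no move the player to move loses. Otherwise the position is W if at least one move leads to an L position for the opponent, and L if every move leads to a W.
Every edge goes from a vertex to one that appears earlier in the order D, A, E, F, B, C, so processing vertices in that order labels each vertex after all of its successors.
D: no outgoing edge → L
A: no outgoing edge → L
E: →D(L), so W
F: →A(L), so W
B: →E(W) only, which is W, so L
C: →B(L), so W
The losing starting vertices are exactly the entries labelled L in this table (3 of them).

A, B, D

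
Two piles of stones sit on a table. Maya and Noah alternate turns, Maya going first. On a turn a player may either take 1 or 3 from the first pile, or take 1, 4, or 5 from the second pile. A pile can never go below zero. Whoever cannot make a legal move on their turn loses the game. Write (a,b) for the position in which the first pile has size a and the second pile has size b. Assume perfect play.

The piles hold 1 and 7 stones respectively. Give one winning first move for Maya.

Use the standard recursion: the mover loses at a terminal position; elsewhere, the mover wins exactly when some move hands the opponent an L position.
No move ever increases a pile, so every position that can arise here has a ≤ 1 and b ≤ 7; it is enough to label the cells with 0 ≤ a ≤ 1 and 0 ≤ b ≤ 7.
Every move lowers a or b (never raises either), so fill the grid row by row in increasing a, and left to right within a row: each cell's successors are then already labelled.
      b=0  b=1  b=2  b=3  b=4  b=5  b=6  b=7
a=0:    L    W    L    W    W    W    W    W
a=1:    W    L    W    L    W    W    W    W
Cells with no legal move (terminal, hence L): (0,0).
The remaining L cells, each justified by listing all of its moves:
(0,2): →(0,1)(W) only, which is W, so L
(1,1): →(0,1)(W), (1,0)(W) — all W, so L
(1,3): →(0,3)(W), (1,2)(W) — all W, so L
Every other cell has at least one move into one of the L cells above, so it is W.
From (1,7), the L positions reachable in one move are: (1,3).

Move to (1,3).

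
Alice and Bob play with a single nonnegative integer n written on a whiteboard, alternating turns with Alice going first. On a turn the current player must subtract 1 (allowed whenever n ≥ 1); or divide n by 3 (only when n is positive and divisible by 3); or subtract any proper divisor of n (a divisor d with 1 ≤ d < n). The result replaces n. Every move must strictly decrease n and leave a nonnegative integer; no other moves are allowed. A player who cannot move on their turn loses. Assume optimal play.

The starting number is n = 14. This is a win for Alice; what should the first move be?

Use the standard recursion: the mover loses at a terminal position; elsewhere, the mover wins exactly when some move hands the opponent an L position.
n=0: no move → L
n=1: reaches L-position 0 → W
n=2: only reaches 1(W), which is W → L
n=3: reaches L-position 2 → W
n=4: reaches L-position 2 → W
n=5: only reaches 4(W), which is W → L
n=6: reaches L-position 2 → W
n=7: only reaches 6(W), which is W → L
n=8: reaches L-position 7 → W
n=9: only reaches 3(W), 6(W), 8(W), all W → L
n=10: reaches L-position 5 → W
n=11: only reaches 10(W), which is W → L
n=12: reaches L-position 9 → W
n=13: only reaches 12(W), which is W → L
n=14: reaches L-position 7 → W
From 14, the L positions reachable in one move are: 7, 13. Any move reaching one of these is winning.

Move to 7.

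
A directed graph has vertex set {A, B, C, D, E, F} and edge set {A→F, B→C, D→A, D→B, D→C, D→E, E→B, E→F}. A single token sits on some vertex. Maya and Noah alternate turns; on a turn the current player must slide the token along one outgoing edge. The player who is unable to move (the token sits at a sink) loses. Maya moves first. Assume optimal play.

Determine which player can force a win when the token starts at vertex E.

Compute win/loss labels from the base case upward. A position with no move is L. Any other position is W if it can reach an L in one move, else L.
Every edge goes from a vertex to one that appears earlier in the order C, F, A, B, E, D, so processing vertices in that order labels each vertex after all of its successors.
C: no outgoing edge → L
F: no outgoing edge → L
A: can move to F, which is L ⇒ W
B: can move to C, which is L ⇒ W
E: can move to F, which is L ⇒ W
D: can move to C, which is L ⇒ W
The starting position E is W: Maya should move to F, handing over an L position.

Maya wins.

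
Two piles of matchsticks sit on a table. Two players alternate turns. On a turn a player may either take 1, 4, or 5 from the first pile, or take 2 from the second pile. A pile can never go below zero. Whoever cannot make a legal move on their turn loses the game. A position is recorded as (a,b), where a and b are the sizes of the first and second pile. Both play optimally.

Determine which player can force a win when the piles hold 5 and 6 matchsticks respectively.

Work bottom-up. With no move the player to move loses. Otherwise the position is W if at least one move leads to an L position for the opponent, and L if every move leads to a W.
No move ever increases a pile, so every position that can arise here has a ≤ 5 and b ≤ 6; it is enough to label the cells with 0 ≤ a ≤ 5 and 0 ≤ b ≤ 6.
Every move lowers a or b (never raises either), so fill the grid row by row in increasing a, and left to right within a row: each cell's successors are then already labelled.
      b=0  b=1  b=2  b=3  b=4  b=5  b=6
a=0:    L    L    W    W    L    L    W
a=1:    W    W    L    L    W    W    L
a=2:    L    L    W    W    L    L    W
a=3:    W    W    L    L    W    W    L
a=4:    W    W    W    W    W    W    W
a=5:    W    W    W    W    W    W    W
Cells with no legal move (terminal, hence L): (0,0), (0,1).
The remaining L cells, each justified by listing all of its moves:
(0,4): the only move is to (0,2)(W), a W ⇒ L
(0,5): the only move is to (0,3)(W), a W ⇒ L
(1,2): moves to (0,2)(W), (1,0)(W); every one is W ⇒ L
(1,3): moves to (0,3)(W), (1,1)(W); every one is W ⇒ L
(1,6): moves to (0,6)(W), (1,4)(W); every one is W ⇒ L
(2,0): the only move is to (1,0)(W), a W ⇒ L
(2,1): the only move is to (1,1)(W), a W ⇒ L
(2,4): moves to (1,4)(W), (2,2)(W); every one is W ⇒ L
(2,5): moves to (1,5)(W), (2,3)(W); every one is W ⇒ L
(3,2): moves to (2,2)(W), (3,0)(W); every one is W ⇒ L
(3,3): moves to (2,3)(W), (3,1)(W); every one is W ⇒ L
(3,6): moves to (2,6)(W), (3,4)(W); every one is W ⇒ L
Every other cell has at least one move into one of the L cells above, so it is W.
The starting position (5,6) is W: the player to move should move to (1,6), handing over an L position.

The first player wins.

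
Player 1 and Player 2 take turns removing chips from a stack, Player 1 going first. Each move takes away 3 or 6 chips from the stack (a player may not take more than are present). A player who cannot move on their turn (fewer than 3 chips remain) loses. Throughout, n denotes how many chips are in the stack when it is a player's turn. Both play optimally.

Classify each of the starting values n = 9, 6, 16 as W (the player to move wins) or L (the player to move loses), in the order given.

9: L, 6: W, 16: W

Classify positions by backward induction: terminal positions (no move available) are L. From any other position, the mover wins iff some move reaches an L.
n=0: no move → L
n=1: no move → L
n=2: no move → L
n=3: W (go to 0, an L position)
n=4: W (go to 1, an L position)
n=5: W (go to 2, an L position)
n=6: W (go to 0, an L position)
n=7: W (go to 1, an L position)
n=8: W (go to 2, an L position)
n=9: L (options 6(W), 3(W) are all W)
n=10: L (options 7(W), 4(W) are all W)
n=11: L (options 8(W), 5(W) are all W)
n=12: W (go to 9, an L position)
n=13: W (go to 10, an L position)
n=14: W (go to 11, an L position)
n=15: W (go to 9, an L position)
n=16: W (go to 10, an L position)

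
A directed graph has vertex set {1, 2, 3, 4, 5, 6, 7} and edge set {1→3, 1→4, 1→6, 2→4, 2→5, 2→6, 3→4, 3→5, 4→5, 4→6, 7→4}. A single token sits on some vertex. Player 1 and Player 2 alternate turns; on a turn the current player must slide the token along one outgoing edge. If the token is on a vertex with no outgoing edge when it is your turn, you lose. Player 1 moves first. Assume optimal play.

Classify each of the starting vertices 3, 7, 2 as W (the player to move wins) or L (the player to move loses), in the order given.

Classify positions by backward induction: terminal positions (no move available) are L. From any other position, the mover wins iff some move reaches an L.
Every edge goes from a vertex to one that appears earlier in the order 6, 5, 4, 2, 7, 3, 1, so processing vertices in that order labels each vertex after all of its successors.
6: no outgoing edge → L
5: no outgoing edge → L
4: can move to 5, which is L ⇒ W
2: can move to 5, which is L ⇒ W
7: the only move is to 4(W), a W ⇒ L
3: can move to 5, which is L ⇒ W
1: can move to 6, which is L ⇒ W

3: W, 7: L, 2: W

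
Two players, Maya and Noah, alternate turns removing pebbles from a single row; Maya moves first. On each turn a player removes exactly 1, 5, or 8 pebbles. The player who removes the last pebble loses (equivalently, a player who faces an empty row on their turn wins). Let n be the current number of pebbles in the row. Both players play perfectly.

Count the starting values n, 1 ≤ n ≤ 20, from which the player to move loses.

Classify positions by backward induction: terminal positions (no move available) are W. From any other position, the mover wins iff some move reaches an L.
n=0: no move; the opponent has just taken the last pebble and therefore loses → W
n=1: the only move is to 0(W), a W ⇒ L
n=2: can move to 1, which is L ⇒ W
n=3: the only move is to 2(W), a W ⇒ L
n=4: can move to 3, which is L ⇒ W
n=5: moves to 4(W), 0(W); every one is W ⇒ L
n=6: can move to 5, which is L ⇒ W
n=7: moves to 6(W), 2(W); every one is W ⇒ L
n=8: can move to 7, which is L ⇒ W
n=9: can move to 1, which is L ⇒ W
n=10: can move to 5, which is L ⇒ W
n=11: can move to 3, which is L ⇒ W
n=12: can move to 7, which is L ⇒ W
n=13: can move to 5, which is L ⇒ W
n=14: moves to 13(W), 9(W), 6(W); every one is W ⇒ L
n=15: can move to 14, which is L ⇒ W
n=16: moves to 15(W), 11(W), 8(W); every one is W ⇒ L
n=17: can move to 16, which is L ⇒ W
n=18: moves to 17(W), 13(W), 10(W); every one is W ⇒ L
n=19: can move to 18, which is L ⇒ W
n=20: moves to 19(W), 15(W), 12(W); every one is W ⇒ L
L entries with 1 ≤ n ≤ 20 (the range starts at n=1): n = 1, 3, 5, 7, 14, 16, 18, 20; that makes 8.

8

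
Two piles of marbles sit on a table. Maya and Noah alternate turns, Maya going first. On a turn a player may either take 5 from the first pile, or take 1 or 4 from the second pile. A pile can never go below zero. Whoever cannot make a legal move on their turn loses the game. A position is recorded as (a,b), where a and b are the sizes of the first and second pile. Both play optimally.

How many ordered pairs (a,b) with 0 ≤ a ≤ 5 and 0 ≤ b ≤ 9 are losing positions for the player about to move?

Classify positions by backward induction: terminal positions (no move available) are L. From any other position, the mover wins iff some move reaches an L.
Every move lowers a or b (never raises either), so fill the grid row by row in increasing a, and left to right within a row: each cell's successors are then already labelled.
      b=0  b=1  b=2  b=3  b=4  b=5  b=6  b=7  b=8  b=9
a=0:    L    W    L    W    W    L    W    L    W    W
a=1:    L    W    L    W    W    L    W    L    W    W
a=2:    L    W    L    W    W    L    W    L    W    W
a=3:    L    W    L    W    W    L    W    L    W    W
a=4:    L    W    L    W    W    L    W    L    W    W
a=5:    W    L    W    L    W    W    L    W    L    W
Cells with no legal move (terminal, hence L): (0,0), (1,0), (2,0), (3,0), (4,0).
The remaining L cells, each justified by listing all of its moves:
(0,2): L (sole option (0,1)(W) is W)
(0,5): L (options (0,4)(W), (0,1)(W) are all W)
(0,7): L (options (0,6)(W), (0,3)(W) are all W)
(1,2): L (sole option (1,1)(W) is W)
(1,5): L (options (1,4)(W), (1,1)(W) are all W)
(1,7): L (options (1,6)(W), (1,3)(W) are all W)
(2,2): L (sole option (2,1)(W) is W)
(2,5): L (options (2,4)(W), (2,1)(W) are all W)
(2,7): L (options (2,6)(W), (2,3)(W) are all W)
(3,2): L (sole option (3,1)(W) is W)
(3,5): L (options (3,4)(W), (3,1)(W) are all W)
(3,7): L (options (3,6)(W), (3,3)(W) are all W)
(4,2): L (sole option (4,1)(W) is W)
(4,5): L (options (4,4)(W), (4,1)(W) are all W)
(4,7): L (options (4,6)(W), (4,3)(W) are all W)
(5,1): L (options (0,1)(W), (5,0)(W) are all W)
(5,3): L (options (0,3)(W), (5,2)(W) are all W)
(5,6): L (options (0,6)(W), (5,5)(W), (5,2)(W) are all W)
(5,8): L (options (0,8)(W), (5,7)(W), (5,4)(W) are all W)
Every other cell has at least one move into one of the L cells above, so it is W.
L cells per row: a=0: 4, a=1: 4, a=2: 4, a=3: 4, a=4: 4, a=5: 4; total 24.

24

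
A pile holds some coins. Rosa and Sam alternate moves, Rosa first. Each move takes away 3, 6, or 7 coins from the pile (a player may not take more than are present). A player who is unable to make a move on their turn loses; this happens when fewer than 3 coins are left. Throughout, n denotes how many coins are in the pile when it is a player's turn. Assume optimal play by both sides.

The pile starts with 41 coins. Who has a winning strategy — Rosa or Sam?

Use the standard recursion: the mover loses at a terminal position; elsewhere, the mover wins exactly when some move hands the opponent an L position.
n=0: no move → L
n=1: no move → L
n=2: no move → L
n=3: →0(L), so W
n=4: →1(L), so W
n=5: →2(L), so W
n=6: →0(L), so W
n=7: →1(L), so W
n=8: →2(L), so W
n=9: →2(L), so W
n=10: →7(W), 4(W), 3(W) — all W, so L
n=11: →8(W), 5(W), 4(W) — all W, so L
n=12: →9(W), 6(W), 5(W) — all W, so L
n=13: →10(L), so W
n=14: →11(L), so W
n=15: →12(L), so W
n=16: →10(L), so W
n=17: →11(L), so W
n=18: →12(L), so W
n=19: →12(L), so W
n=20: →17(W), 14(W), 13(W) — all W, so L
n=21: →18(W), 15(W), 14(W) — all W, so L
n=22: →19(W), 16(W), 15(W) — all W, so L
n=23: →20(L), so W
n=24: →21(L), so W
n=25: →22(L), so W
n=26: →20(L), so W
n=27: →21(L), so W
n=28: →22(L), so W
n=29: →22(L), so W
n=30: →27(W), 24(W), 23(W) — all W, so L
n=31: →28(W), 25(W), 24(W) — all W, so L
n=32: →29(W), 26(W), 25(W) — all W, so L
n=33: →30(L), so W
n=34: →31(L), so W
n=35: →32(L), so W
n=36: →30(L), so W
n=37: →31(L), so W
n=38: →32(L), so W
n=39: →32(L), so W
n=40: →37(W), 34(W), 33(W) — all W, so L
n=41: →38(W), 35(W), 34(W) — all W, so L
The starting position 41 is L: whatever Rosa does, the opponent receives a W position.

Sam wins.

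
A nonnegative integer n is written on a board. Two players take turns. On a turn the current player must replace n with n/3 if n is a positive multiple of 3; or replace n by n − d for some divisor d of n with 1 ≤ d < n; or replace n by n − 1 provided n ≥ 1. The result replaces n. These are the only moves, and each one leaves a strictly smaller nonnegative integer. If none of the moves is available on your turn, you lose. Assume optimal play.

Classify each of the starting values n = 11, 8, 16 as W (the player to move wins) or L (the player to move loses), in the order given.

Work bottom-up. With no move the player to move loses. Otherwise the position is W if at least one move leads to an L position for the opponent, and L if every move leads to a W.
n=0: no move → L
n=1: can move to 0, which is L ⇒ W
n=2: the only move is to 1(W), a W ⇒ L
n=3: can move to 2, which is L ⇒ W
n=4: can move to 2, which is L ⇒ W
n=5: the only move is to 4(W), a W ⇒ L
n=6: can move to 2, which is L ⇒ W
n=7: the only move is to 6(W), a W ⇒ L
n=8: can move to 7, which is L ⇒ W
n=9: moves to 3(W), 6(W), 8(W); every one is W ⇒ L
n=10: can move to 5, which is L ⇒ W
n=11: the only move is to 10(W), a W ⇒ L
n=12: can move to 9, which is L ⇒ W
n=13: the only move is to 12(W), a W ⇒ L
n=14: can move to 7, which is L ⇒ W
n=15: can move to 5, which is L ⇒ W
n=16: moves to 8(W), 12(W), 14(W), 15(W); every one is W ⇒ L

11: L, 8: W, 16: L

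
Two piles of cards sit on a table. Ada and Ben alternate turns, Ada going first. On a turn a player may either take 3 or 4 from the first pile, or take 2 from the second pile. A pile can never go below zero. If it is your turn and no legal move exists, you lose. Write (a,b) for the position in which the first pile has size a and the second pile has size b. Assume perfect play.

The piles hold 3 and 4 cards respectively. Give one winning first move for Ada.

Classify positions by backward induction: terminal positions (no move available) are L. From any other position, the mover wins iff some move reaches an L.
No move ever increases a pile, so every position that can arise here has a ≤ 3 and b ≤ 4; it is enough to label the cells with 0 ≤ a ≤ 3 and 0 ≤ b ≤ 4.
Every move lowers a or b (never raises either), so fill the grid row by row in increasing a, and left to right within a row: each cell's successors are then already labelled.
      b=0  b=1  b=2  b=3  b=4
a=0:    L    L    W    W    L
a=1:    L    L    W    W    L
a=2:    L    L    W    W    L
a=3:    W    W    L    L    W
Cells with no legal move (terminal, hence L): (0,0), (0,1), (1,0), (1,1), (2,0), (2,1).
The remaining L cells, each justified by listing all of its moves:
(0,4): the only move is to (0,2)(W), a W ⇒ L
(1,4): the only move is to (1,2)(W), a W ⇒ L
(2,4): the only move is to (2,2)(W), a W ⇒ L
(3,2): moves to (0,2)(W), (3,0)(W); every one is W ⇒ L
(3,3): moves to (0,3)(W), (3,1)(W); every one is W ⇒ L
Every other cell has at least one move into one of the L cells above, so it is W.
From (3,4), the L positions reachable in one move are: (0,4), (3,2). Any move reaching one of these is winning.

Move to (0,4).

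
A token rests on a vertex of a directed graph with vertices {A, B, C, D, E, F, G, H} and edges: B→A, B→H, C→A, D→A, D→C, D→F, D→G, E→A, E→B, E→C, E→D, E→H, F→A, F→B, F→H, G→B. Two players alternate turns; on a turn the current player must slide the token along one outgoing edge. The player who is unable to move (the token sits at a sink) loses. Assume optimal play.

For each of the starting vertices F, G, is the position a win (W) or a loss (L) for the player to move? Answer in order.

F: W, G: L

Use the standard recursion: the mover loses at a terminal position; elsewhere, the mover wins exactly when some move hands the opponent an L position.
Every edge goes from a vertex to one that appears earlier in the order H, A, B, C, F, G, D, E, so processing vertices in that order labels each vertex after all of its successors.
H: no outgoing edge → L
A: no outgoing edge → L
B: reaches L-position A → W
C: reaches L-position A → W
F: reaches L-position A → W
G: only reaches B(W), which is W → L
D: reaches L-position G → W
E: reaches L-position A → W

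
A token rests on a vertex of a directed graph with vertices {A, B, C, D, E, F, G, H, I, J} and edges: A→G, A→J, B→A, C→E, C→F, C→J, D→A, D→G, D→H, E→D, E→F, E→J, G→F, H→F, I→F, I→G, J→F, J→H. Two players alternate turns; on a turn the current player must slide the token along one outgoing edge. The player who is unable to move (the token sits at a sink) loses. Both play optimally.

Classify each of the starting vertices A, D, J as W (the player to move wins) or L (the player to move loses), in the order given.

Build the W/L table. Terminal = L. A non-terminal position is W if it has a move to some L; otherwise it is L.
Every edge goes from a vertex to one that appears earlier in the order F, H, J, G, A, D, E, I, B, C, so processing vertices in that order labels each vertex after all of its successors.
F: no outgoing edge → L
H: can move to F, which is L ⇒ W
J: can move to F, which is L ⇒ W
G: can move to F, which is L ⇒ W
A: moves to G(W), J(W); every one is W ⇒ L
D: can move to A, which is L ⇒ W
E: can move to F, which is L ⇒ W
I: can move to F, which is L ⇒ W
B: can move to A, which is L ⇒ W
C: can move to F, which is L ⇒ W

A: L, D: W, J: W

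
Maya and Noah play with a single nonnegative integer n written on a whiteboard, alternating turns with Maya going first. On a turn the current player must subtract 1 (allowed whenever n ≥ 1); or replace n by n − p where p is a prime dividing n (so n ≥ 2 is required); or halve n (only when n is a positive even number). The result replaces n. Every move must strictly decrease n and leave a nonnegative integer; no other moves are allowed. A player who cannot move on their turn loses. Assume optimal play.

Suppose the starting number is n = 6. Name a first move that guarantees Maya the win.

Move to 4.

Work bottom-up. With no move the player to move loses. Otherwise the position is W if at least one move leads to an L position for the opponent, and L if every move leads to a W.
n=0: no move → L
n=1: W (go to 0, an L position)
n=2: W (go to 0, an L position)
n=3: W (go to 0, an L position)
n=4: L (options 2(W), 3(W) are all W)
n=5: W (go to 0, an L position)
n=6: W (go to 4, an L position)
From 6, the L positions reachable in one move are: 4.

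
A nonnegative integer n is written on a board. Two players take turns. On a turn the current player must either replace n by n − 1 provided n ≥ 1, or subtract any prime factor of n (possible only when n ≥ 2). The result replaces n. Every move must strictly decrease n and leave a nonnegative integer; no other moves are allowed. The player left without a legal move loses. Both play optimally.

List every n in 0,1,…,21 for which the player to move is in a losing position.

0, 4, 8, 12, 16, 20

Classify positions by backward induction: terminal positions (no move available) are L. From any other position, the mover wins iff some move reaches an L.
n=0: no move → L
n=1: can move to 0, which is L ⇒ W
n=2: can move to 0, which is L ⇒ W
n=3: can move to 0, which is L ⇒ W
n=4: moves to 2(W), 3(W); every one is W ⇒ L
n=5: can move to 0, which is L ⇒ W
n=6: can move to 4, which is L ⇒ W
n=7: can move to 0, which is L ⇒ W
n=8: moves to 6(W), 7(W); every one is W ⇒ L
n=9: can move to 8, which is L ⇒ W
n=10: can move to 8, which is L ⇒ W
n=11: can move to 0, which is L ⇒ W
n=12: moves to 9(W), 10(W), 11(W); every one is W ⇒ L
n=13: can move to 0, which is L ⇒ W
n=14: can move to 12, which is L ⇒ W
n=15: can move to 12, which is L ⇒ W
n=16: moves to 14(W), 15(W); every one is W ⇒ L
n=17: can move to 0, which is L ⇒ W
n=18: can move to 16, which is L ⇒ W
n=19: can move to 0, which is L ⇒ W
n=20: moves to 15(W), 18(W), 19(W); every one is W ⇒ L
n=21: can move to 20, which is L ⇒ W
The losing starting values of n are exactly the entries labelled L in this table (6 of them).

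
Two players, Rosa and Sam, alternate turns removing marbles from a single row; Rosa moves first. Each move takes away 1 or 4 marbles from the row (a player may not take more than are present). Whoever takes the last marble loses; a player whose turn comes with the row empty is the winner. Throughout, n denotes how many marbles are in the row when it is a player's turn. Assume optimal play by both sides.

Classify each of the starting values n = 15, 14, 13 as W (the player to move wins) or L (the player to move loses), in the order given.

Work bottom-up. With no move the player to move wins. Otherwise the position is W if at least one move leads to an L position for the opponent, and L if every move leads to a W.
n=0: no move; the opponent has just taken the last marble and therefore loses → W
n=1: L (sole option 0(W) is W)
n=2: W (go to 1, an L position)
n=3: L (sole option 2(W) is W)
n=4: W (go to 3, an L position)
n=5: W (go to 1, an L position)
n=6: L (options 5(W), 2(W) are all W)
n=7: W (go to 6, an L position)
n=8: L (options 7(W), 4(W) are all W)
n=9: W (go to 8, an L position)
n=10: W (go to 6, an L position)
n=11: L (options 10(W), 7(W) are all W)
n=12: W (go to 11, an L position)
n=13: L (options 12(W), 9(W) are all W)
n=14: W (go to 13, an L position)
n=15: W (go to 11, an L position)

15: W, 14: W, 13: L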